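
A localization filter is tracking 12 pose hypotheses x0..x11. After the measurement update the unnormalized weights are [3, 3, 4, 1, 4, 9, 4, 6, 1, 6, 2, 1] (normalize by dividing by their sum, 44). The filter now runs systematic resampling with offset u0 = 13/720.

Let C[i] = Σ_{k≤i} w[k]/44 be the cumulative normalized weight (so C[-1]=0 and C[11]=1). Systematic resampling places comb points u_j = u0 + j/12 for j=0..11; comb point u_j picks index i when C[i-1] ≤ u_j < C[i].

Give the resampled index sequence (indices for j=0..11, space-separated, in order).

0 1 2 4 5 5 5 6 7 7 9 10

C = [3/44, 3/22, 5/22, 1/4, 15/44, 6/11, 7/11, 17/22, 35/44, 41/44, 43/44, 1]
j=0: u_0=13/720 ∈ [0, 3/44) → index 0
j=1: u_1=73/720 ∈ [3/44, 3/22) → index 1
j=2: u_2=133/720 ∈ [3/22, 5/22) → index 2
j=3: u_3=193/720 ∈ [1/4, 15/44) → index 4
j=4: u_4=253/720 ∈ [15/44, 6/11) → index 5
j=5: u_5=313/720 ∈ [15/44, 6/11) → index 5
j=6: u_6=373/720 ∈ [15/44, 6/11) → index 5
j=7: u_7=433/720 ∈ [6/11, 7/11) → index 6
j=8: u_8=493/720 ∈ [7/11, 17/22) → index 7
j=9: u_9=553/720 ∈ [7/11, 17/22) → index 7
j=10: u_10=613/720 ∈ [35/44, 41/44) → index 9
j=11: u_11=673/720 ∈ [41/44, 43/44) → index 10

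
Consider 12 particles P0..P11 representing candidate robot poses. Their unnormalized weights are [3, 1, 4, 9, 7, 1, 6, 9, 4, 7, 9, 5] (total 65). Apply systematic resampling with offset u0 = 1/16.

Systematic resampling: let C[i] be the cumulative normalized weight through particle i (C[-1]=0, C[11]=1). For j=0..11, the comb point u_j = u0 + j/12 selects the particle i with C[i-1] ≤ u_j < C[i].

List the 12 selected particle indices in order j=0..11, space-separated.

2 3 3 4 6 7 7 8 9 10 10 11

C = [3/65, 4/65, 8/65, 17/65, 24/65, 5/13, 31/65, 8/13, 44/65, 51/65, 12/13, 1]
j=0: u_0=1/16 ∈ [4/65, 8/65) → index 2
j=1: u_1=7/48 ∈ [8/65, 17/65) → index 3
j=2: u_2=11/48 ∈ [8/65, 17/65) → index 3
j=3: u_3=5/16 ∈ [17/65, 24/65) → index 4
j=4: u_4=19/48 ∈ [5/13, 31/65) → index 6
j=5: u_5=23/48 ∈ [31/65, 8/13) → index 7
j=6: u_6=9/16 ∈ [31/65, 8/13) → index 7
j=7: u_7=31/48 ∈ [8/13, 44/65) → index 8
j=8: u_8=35/48 ∈ [44/65, 51/65) → index 9
j=9: u_9=13/16 ∈ [51/65, 12/13) → index 10
j=10: u_10=43/48 ∈ [51/65, 12/13) → index 10
j=11: u_11=47/48 ∈ [12/13, 1) → index 11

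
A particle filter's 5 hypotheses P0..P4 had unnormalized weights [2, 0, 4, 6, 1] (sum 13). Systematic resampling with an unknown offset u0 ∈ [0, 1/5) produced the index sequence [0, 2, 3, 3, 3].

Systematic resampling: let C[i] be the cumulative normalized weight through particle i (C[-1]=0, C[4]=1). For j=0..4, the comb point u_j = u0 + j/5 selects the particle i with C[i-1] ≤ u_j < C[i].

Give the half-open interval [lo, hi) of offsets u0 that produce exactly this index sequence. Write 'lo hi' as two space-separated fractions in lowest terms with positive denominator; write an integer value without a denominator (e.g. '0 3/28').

C = [2/13, 2/13, 6/13, 12/13, 1]
j=0 picked index 0: u0 ∈ [0, 2/13)
j=1 picked index 2: u0 ∈ [-3/65, 17/65)
j=2 picked index 3: u0 ∈ [4/65, 34/65)
j=3 picked index 3: u0 ∈ [-9/65, 21/65)
j=4 picked index 3: u0 ∈ [-22/65, 8/65)
intersection: [4/65, 8/65)

4/65 8/65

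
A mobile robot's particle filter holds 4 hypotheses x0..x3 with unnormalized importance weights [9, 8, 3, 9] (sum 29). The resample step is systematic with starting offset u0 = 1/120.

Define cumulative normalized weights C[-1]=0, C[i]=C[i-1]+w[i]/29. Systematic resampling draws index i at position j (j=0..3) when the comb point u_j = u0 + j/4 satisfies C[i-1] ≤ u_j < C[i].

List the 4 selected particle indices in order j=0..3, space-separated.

0 0 1 3

C = [9/29, 17/29, 20/29, 1]
j=0: u_0=1/120 ∈ [0, 9/29) → index 0
j=1: u_1=31/120 ∈ [0, 9/29) → index 0
j=2: u_2=61/120 ∈ [9/29, 17/29) → index 1
j=3: u_3=91/120 ∈ [20/29, 1) → index 3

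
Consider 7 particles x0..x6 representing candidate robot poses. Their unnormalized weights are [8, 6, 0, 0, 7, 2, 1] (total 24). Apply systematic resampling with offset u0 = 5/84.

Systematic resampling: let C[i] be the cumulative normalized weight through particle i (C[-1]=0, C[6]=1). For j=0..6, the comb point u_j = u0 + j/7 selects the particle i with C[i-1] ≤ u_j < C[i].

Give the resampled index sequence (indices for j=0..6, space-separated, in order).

0 0 1 1 4 4 5

C = [1/3, 7/12, 7/12, 7/12, 7/8, 23/24, 1]
j=0: u_0=5/84 ∈ [0, 1/3) → index 0
j=1: u_1=17/84 ∈ [0, 1/3) → index 0
j=2: u_2=29/84 ∈ [1/3, 7/12) → index 1
j=3: u_3=41/84 ∈ [1/3, 7/12) → index 1
j=4: u_4=53/84 ∈ [7/12, 7/8) → index 4
j=5: u_5=65/84 ∈ [7/12, 7/8) → index 4
j=6: u_6=11/12 ∈ [7/8, 23/24) → index 5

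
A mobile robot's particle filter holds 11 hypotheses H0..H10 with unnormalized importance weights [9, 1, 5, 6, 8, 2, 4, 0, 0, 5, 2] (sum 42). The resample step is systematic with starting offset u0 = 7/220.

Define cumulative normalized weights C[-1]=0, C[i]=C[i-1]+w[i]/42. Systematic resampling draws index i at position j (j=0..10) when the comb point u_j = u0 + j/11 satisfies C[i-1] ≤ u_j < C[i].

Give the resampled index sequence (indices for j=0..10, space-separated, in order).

C = [3/14, 5/21, 5/14, 1/2, 29/42, 31/42, 5/6, 5/6, 5/6, 20/21, 1]
j=0: u_0=7/220 ∈ [0, 3/14) → index 0
j=1: u_1=27/220 ∈ [0, 3/14) → index 0
j=2: u_2=47/220 ∈ [0, 3/14) → index 0
j=3: u_3=67/220 ∈ [5/21, 5/14) → index 2
j=4: u_4=87/220 ∈ [5/14, 1/2) → index 3
j=5: u_5=107/220 ∈ [5/14, 1/2) → index 3
j=6: u_6=127/220 ∈ [1/2, 29/42) → index 4
j=7: u_7=147/220 ∈ [1/2, 29/42) → index 4
j=8: u_8=167/220 ∈ [31/42, 5/6) → index 6
j=9: u_9=17/20 ∈ [5/6, 20/21) → index 9
j=10: u_10=207/220 ∈ [5/6, 20/21) → index 9

0 0 0 2 3 3 4 4 6 9 9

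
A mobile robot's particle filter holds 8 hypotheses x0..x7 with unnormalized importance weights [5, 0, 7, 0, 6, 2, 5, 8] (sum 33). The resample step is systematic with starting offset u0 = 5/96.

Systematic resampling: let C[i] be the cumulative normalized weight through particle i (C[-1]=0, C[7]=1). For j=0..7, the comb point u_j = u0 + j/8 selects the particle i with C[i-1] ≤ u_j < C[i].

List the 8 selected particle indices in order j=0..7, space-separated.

0 2 2 4 5 6 7 7

C = [5/33, 5/33, 4/11, 4/11, 6/11, 20/33, 25/33, 1]
j=0: u_0=5/96 ∈ [0, 5/33) → index 0
j=1: u_1=17/96 ∈ [5/33, 4/11) → index 2
j=2: u_2=29/96 ∈ [5/33, 4/11) → index 2
j=3: u_3=41/96 ∈ [4/11, 6/11) → index 4
j=4: u_4=53/96 ∈ [6/11, 20/33) → index 5
j=5: u_5=65/96 ∈ [20/33, 25/33) → index 6
j=6: u_6=77/96 ∈ [25/33, 1) → index 7
j=7: u_7=89/96 ∈ [25/33, 1) → index 7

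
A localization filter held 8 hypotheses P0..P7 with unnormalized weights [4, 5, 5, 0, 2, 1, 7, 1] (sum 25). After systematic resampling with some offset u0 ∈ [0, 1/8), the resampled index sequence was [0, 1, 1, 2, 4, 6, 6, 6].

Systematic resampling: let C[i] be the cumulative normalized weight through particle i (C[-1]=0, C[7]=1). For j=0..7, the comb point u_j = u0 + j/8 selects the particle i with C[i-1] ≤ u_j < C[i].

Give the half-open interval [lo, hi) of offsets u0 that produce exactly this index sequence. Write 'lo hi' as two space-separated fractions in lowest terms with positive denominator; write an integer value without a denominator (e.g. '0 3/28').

C = [4/25, 9/25, 14/25, 14/25, 16/25, 17/25, 24/25, 1]
j=0 picked index 0: u0 ∈ [0, 4/25)
j=1 picked index 1: u0 ∈ [7/200, 47/200)
j=2 picked index 1: u0 ∈ [-9/100, 11/100)
j=3 picked index 2: u0 ∈ [-3/200, 37/200)
j=4 picked index 4: u0 ∈ [3/50, 7/50)
j=5 picked index 6: u0 ∈ [11/200, 67/200)
j=6 picked index 6: u0 ∈ [-7/100, 21/100)
j=7 picked index 6: u0 ∈ [-39/200, 17/200)
intersection: [3/50, 17/200)

3/50 17/200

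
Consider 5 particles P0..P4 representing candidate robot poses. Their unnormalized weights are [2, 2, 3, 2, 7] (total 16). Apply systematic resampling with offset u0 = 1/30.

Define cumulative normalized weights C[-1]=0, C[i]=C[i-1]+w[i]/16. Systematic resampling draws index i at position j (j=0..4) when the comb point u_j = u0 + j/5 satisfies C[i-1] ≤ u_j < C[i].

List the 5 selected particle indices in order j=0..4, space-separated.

C = [1/8, 1/4, 7/16, 9/16, 1]
j=0: u_0=1/30 ∈ [0, 1/8) → index 0
j=1: u_1=7/30 ∈ [1/8, 1/4) → index 1
j=2: u_2=13/30 ∈ [1/4, 7/16) → index 2
j=3: u_3=19/30 ∈ [9/16, 1) → index 4
j=4: u_4=5/6 ∈ [9/16, 1) → index 4

0 1 2 4 4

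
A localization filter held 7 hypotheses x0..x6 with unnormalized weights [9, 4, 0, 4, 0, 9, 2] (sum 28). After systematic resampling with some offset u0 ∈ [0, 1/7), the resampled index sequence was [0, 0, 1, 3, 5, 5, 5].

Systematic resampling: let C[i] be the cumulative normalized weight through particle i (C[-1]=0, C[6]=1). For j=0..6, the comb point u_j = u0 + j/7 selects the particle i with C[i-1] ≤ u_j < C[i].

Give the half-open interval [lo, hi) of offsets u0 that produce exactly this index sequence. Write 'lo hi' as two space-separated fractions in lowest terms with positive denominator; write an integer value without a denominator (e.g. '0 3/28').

1/28 1/14

C = [9/28, 13/28, 13/28, 17/28, 17/28, 13/14, 1]
j=0 picked index 0: u0 ∈ [0, 9/28)
j=1 picked index 0: u0 ∈ [-1/7, 5/28)
j=2 picked index 1: u0 ∈ [1/28, 5/28)
j=3 picked index 3: u0 ∈ [1/28, 5/28)
j=4 picked index 5: u0 ∈ [1/28, 5/14)
j=5 picked index 5: u0 ∈ [-3/28, 3/14)
j=6 picked index 5: u0 ∈ [-1/4, 1/14)
intersection: [1/28, 1/14)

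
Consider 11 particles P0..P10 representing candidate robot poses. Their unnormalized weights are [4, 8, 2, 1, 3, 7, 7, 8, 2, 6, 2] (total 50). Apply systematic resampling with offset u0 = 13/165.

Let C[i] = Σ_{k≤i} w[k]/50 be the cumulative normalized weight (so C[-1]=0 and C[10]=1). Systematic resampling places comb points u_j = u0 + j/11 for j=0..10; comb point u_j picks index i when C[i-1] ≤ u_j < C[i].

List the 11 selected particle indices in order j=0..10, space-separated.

0 1 2 4 5 6 6 7 8 9 10

C = [2/25, 6/25, 7/25, 3/10, 9/25, 1/2, 16/25, 4/5, 21/25, 24/25, 1]
j=0: u_0=13/165 ∈ [0, 2/25) → index 0
j=1: u_1=28/165 ∈ [2/25, 6/25) → index 1
j=2: u_2=43/165 ∈ [6/25, 7/25) → index 2
j=3: u_3=58/165 ∈ [3/10, 9/25) → index 4
j=4: u_4=73/165 ∈ [9/25, 1/2) → index 5
j=5: u_5=8/15 ∈ [1/2, 16/25) → index 6
j=6: u_6=103/165 ∈ [1/2, 16/25) → index 6
j=7: u_7=118/165 ∈ [16/25, 4/5) → index 7
j=8: u_8=133/165 ∈ [4/5, 21/25) → index 8
j=9: u_9=148/165 ∈ [21/25, 24/25) → index 9
j=10: u_10=163/165 ∈ [24/25, 1) → index 10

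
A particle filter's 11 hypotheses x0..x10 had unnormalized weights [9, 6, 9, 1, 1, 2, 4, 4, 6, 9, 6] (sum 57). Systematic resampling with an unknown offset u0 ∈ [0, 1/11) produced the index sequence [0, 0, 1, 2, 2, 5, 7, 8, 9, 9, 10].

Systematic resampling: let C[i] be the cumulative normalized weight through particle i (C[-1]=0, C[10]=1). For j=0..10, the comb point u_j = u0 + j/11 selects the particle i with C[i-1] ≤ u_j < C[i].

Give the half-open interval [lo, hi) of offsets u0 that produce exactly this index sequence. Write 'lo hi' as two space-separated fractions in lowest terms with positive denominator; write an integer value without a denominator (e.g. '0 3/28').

C = [3/19, 5/19, 8/19, 25/57, 26/57, 28/57, 32/57, 12/19, 14/19, 17/19, 1]
j=0 picked index 0: u0 ∈ [0, 3/19)
j=1 picked index 0: u0 ∈ [-1/11, 14/209)
j=2 picked index 1: u0 ∈ [-5/209, 17/209)
j=3 picked index 2: u0 ∈ [-2/209, 31/209)
j=4 picked index 2: u0 ∈ [-21/209, 12/209)
j=5 picked index 5: u0 ∈ [1/627, 23/627)
j=6 picked index 7: u0 ∈ [10/627, 18/209)
j=7 picked index 8: u0 ∈ [-1/209, 21/209)
j=8 picked index 9: u0 ∈ [2/209, 35/209)
j=9 picked index 9: u0 ∈ [-17/209, 16/209)
j=10 picked index 10: u0 ∈ [-3/209, 1/11)
intersection: [10/627, 23/627)

10/627 23/627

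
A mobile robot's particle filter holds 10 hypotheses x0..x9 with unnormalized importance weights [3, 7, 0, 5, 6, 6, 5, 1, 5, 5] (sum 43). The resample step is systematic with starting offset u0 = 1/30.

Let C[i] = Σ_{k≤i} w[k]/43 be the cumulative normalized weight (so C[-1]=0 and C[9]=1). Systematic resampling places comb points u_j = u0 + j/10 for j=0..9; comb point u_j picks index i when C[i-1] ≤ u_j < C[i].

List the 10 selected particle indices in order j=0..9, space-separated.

0 1 3 3 4 5 6 6 8 9

C = [3/43, 10/43, 10/43, 15/43, 21/43, 27/43, 32/43, 33/43, 38/43, 1]
j=0: u_0=1/30 ∈ [0, 3/43) → index 0
j=1: u_1=2/15 ∈ [3/43, 10/43) → index 1
j=2: u_2=7/30 ∈ [10/43, 15/43) → index 3
j=3: u_3=1/3 ∈ [10/43, 15/43) → index 3
j=4: u_4=13/30 ∈ [15/43, 21/43) → index 4
j=5: u_5=8/15 ∈ [21/43, 27/43) → index 5
j=6: u_6=19/30 ∈ [27/43, 32/43) → index 6
j=7: u_7=11/15 ∈ [27/43, 32/43) → index 6
j=8: u_8=5/6 ∈ [33/43, 38/43) → index 8
j=9: u_9=14/15 ∈ [38/43, 1) → index 9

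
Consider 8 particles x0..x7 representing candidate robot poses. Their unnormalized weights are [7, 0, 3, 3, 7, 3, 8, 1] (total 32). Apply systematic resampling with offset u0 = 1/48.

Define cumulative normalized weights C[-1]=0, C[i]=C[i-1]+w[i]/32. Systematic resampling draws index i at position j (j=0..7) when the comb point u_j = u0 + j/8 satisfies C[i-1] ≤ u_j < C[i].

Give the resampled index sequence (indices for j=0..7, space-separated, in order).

C = [7/32, 7/32, 5/16, 13/32, 5/8, 23/32, 31/32, 1]
j=0: u_0=1/48 ∈ [0, 7/32) → index 0
j=1: u_1=7/48 ∈ [0, 7/32) → index 0
j=2: u_2=13/48 ∈ [7/32, 5/16) → index 2
j=3: u_3=19/48 ∈ [5/16, 13/32) → index 3
j=4: u_4=25/48 ∈ [13/32, 5/8) → index 4
j=5: u_5=31/48 ∈ [5/8, 23/32) → index 5
j=6: u_6=37/48 ∈ [23/32, 31/32) → index 6
j=7: u_7=43/48 ∈ [23/32, 31/32) → index 6

0 0 2 3 4 5 6 6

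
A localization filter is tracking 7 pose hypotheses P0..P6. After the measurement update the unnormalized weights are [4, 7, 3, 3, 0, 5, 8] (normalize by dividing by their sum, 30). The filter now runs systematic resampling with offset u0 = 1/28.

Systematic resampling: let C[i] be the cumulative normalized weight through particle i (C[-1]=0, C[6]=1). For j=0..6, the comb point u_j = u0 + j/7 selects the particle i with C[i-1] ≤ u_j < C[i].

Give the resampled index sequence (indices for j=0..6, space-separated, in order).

C = [2/15, 11/30, 7/15, 17/30, 17/30, 11/15, 1]
j=0: u_0=1/28 ∈ [0, 2/15) → index 0
j=1: u_1=5/28 ∈ [2/15, 11/30) → index 1
j=2: u_2=9/28 ∈ [2/15, 11/30) → index 1
j=3: u_3=13/28 ∈ [11/30, 7/15) → index 2
j=4: u_4=17/28 ∈ [17/30, 11/15) → index 5
j=5: u_5=3/4 ∈ [11/15, 1) → index 6
j=6: u_6=25/28 ∈ [11/15, 1) → index 6

0 1 1 2 5 6 6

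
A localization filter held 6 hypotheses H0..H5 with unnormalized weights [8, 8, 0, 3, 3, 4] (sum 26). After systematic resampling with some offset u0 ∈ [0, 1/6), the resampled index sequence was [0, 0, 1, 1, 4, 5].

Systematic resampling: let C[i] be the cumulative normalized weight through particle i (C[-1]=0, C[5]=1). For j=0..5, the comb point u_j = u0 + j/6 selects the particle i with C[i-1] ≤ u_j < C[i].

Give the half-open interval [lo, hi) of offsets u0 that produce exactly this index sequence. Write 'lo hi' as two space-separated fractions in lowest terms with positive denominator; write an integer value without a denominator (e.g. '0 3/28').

5/78 3/26

C = [4/13, 8/13, 8/13, 19/26, 11/13, 1]
j=0 picked index 0: u0 ∈ [0, 4/13)
j=1 picked index 0: u0 ∈ [-1/6, 11/78)
j=2 picked index 1: u0 ∈ [-1/39, 11/39)
j=3 picked index 1: u0 ∈ [-5/26, 3/26)
j=4 picked index 4: u0 ∈ [5/78, 7/39)
j=5 picked index 5: u0 ∈ [1/78, 1/6)
intersection: [5/78, 3/26)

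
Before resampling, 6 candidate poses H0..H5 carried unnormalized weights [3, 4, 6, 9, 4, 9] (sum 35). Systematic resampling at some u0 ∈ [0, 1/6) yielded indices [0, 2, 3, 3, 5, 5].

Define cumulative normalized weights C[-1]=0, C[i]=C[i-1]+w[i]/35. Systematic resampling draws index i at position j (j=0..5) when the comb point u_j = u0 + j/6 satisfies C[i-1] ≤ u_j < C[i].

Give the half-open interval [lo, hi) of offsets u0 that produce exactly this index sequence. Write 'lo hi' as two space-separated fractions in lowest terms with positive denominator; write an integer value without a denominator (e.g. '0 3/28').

8/105 3/35

C = [3/35, 1/5, 13/35, 22/35, 26/35, 1]
j=0 picked index 0: u0 ∈ [0, 3/35)
j=1 picked index 2: u0 ∈ [1/30, 43/210)
j=2 picked index 3: u0 ∈ [4/105, 31/105)
j=3 picked index 3: u0 ∈ [-9/70, 9/70)
j=4 picked index 5: u0 ∈ [8/105, 1/3)
j=5 picked index 5: u0 ∈ [-19/210, 1/6)
intersection: [8/105, 3/35)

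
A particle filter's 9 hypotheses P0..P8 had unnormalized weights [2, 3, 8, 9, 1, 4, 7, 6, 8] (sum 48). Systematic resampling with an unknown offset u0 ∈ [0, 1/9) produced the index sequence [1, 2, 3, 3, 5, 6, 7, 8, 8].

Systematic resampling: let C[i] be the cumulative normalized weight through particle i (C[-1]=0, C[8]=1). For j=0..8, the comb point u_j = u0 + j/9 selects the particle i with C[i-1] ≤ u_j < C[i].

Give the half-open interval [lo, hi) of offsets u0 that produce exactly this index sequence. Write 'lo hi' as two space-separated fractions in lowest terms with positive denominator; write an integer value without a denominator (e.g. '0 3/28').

1/18 5/48

C = [1/24, 5/48, 13/48, 11/24, 23/48, 9/16, 17/24, 5/6, 1]
j=0 picked index 1: u0 ∈ [1/24, 5/48)
j=1 picked index 2: u0 ∈ [-1/144, 23/144)
j=2 picked index 3: u0 ∈ [7/144, 17/72)
j=3 picked index 3: u0 ∈ [-1/16, 1/8)
j=4 picked index 5: u0 ∈ [5/144, 17/144)
j=5 picked index 6: u0 ∈ [1/144, 11/72)
j=6 picked index 7: u0 ∈ [1/24, 1/6)
j=7 picked index 8: u0 ∈ [1/18, 2/9)
j=8 picked index 8: u0 ∈ [-1/18, 1/9)
intersection: [1/18, 5/48)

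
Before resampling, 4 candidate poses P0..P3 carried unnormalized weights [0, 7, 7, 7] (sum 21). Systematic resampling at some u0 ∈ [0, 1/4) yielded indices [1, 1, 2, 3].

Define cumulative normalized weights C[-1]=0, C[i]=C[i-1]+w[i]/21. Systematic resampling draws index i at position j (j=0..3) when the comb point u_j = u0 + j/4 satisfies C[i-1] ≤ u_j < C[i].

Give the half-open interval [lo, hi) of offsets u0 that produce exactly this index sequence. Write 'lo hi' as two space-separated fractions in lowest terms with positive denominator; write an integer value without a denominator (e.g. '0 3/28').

C = [0, 1/3, 2/3, 1]
j=0 picked index 1: u0 ∈ [0, 1/3)
j=1 picked index 1: u0 ∈ [-1/4, 1/12)
j=2 picked index 2: u0 ∈ [-1/6, 1/6)
j=3 picked index 3: u0 ∈ [-1/12, 1/4)
intersection: [0, 1/12)

0 1/12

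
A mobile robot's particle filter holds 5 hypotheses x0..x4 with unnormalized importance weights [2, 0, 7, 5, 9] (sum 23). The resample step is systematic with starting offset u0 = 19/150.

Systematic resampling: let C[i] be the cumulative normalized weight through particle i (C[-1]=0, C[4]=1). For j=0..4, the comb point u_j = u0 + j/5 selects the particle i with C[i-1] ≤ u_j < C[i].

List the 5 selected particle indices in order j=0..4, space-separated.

C = [2/23, 2/23, 9/23, 14/23, 1]
j=0: u_0=19/150 ∈ [2/23, 9/23) → index 2
j=1: u_1=49/150 ∈ [2/23, 9/23) → index 2
j=2: u_2=79/150 ∈ [9/23, 14/23) → index 3
j=3: u_3=109/150 ∈ [14/23, 1) → index 4
j=4: u_4=139/150 ∈ [14/23, 1) → index 4

2 2 3 4 4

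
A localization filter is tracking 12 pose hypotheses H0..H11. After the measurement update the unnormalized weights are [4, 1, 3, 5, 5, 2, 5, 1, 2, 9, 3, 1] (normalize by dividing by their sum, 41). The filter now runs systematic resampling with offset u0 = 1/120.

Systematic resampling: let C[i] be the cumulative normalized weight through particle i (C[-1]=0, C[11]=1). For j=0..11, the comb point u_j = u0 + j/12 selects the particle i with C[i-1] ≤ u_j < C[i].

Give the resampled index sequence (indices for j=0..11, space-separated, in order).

C = [4/41, 5/41, 8/41, 13/41, 18/41, 20/41, 25/41, 26/41, 28/41, 37/41, 40/41, 1]
j=0: u_0=1/120 ∈ [0, 4/41) → index 0
j=1: u_1=11/120 ∈ [0, 4/41) → index 0
j=2: u_2=7/40 ∈ [5/41, 8/41) → index 2
j=3: u_3=31/120 ∈ [8/41, 13/41) → index 3
j=4: u_4=41/120 ∈ [13/41, 18/41) → index 4
j=5: u_5=17/40 ∈ [13/41, 18/41) → index 4
j=6: u_6=61/120 ∈ [20/41, 25/41) → index 6
j=7: u_7=71/120 ∈ [20/41, 25/41) → index 6
j=8: u_8=27/40 ∈ [26/41, 28/41) → index 8
j=9: u_9=91/120 ∈ [28/41, 37/41) → index 9
j=10: u_10=101/120 ∈ [28/41, 37/41) → index 9
j=11: u_11=37/40 ∈ [37/41, 40/41) → index 10

0 0 2 3 4 4 6 6 8 9 9 10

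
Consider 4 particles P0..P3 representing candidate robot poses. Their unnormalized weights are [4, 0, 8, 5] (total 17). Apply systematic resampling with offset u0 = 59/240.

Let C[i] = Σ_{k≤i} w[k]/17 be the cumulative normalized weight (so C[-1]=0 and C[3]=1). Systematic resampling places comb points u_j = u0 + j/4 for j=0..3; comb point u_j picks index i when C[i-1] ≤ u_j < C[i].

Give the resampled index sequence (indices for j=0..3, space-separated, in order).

C = [4/17, 4/17, 12/17, 1]
j=0: u_0=59/240 ∈ [4/17, 12/17) → index 2
j=1: u_1=119/240 ∈ [4/17, 12/17) → index 2
j=2: u_2=179/240 ∈ [12/17, 1) → index 3
j=3: u_3=239/240 ∈ [12/17, 1) → index 3

2 2 3 3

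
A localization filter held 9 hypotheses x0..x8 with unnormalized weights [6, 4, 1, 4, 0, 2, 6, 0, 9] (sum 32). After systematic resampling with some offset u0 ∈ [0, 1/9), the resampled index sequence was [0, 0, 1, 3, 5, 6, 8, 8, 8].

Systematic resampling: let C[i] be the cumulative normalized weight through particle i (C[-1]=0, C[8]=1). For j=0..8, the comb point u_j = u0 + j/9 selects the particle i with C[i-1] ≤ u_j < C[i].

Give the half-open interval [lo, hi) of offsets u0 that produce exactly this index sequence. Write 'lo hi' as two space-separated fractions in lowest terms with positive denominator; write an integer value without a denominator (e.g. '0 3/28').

C = [3/16, 5/16, 11/32, 15/32, 15/32, 17/32, 23/32, 23/32, 1]
j=0 picked index 0: u0 ∈ [0, 3/16)
j=1 picked index 0: u0 ∈ [-1/9, 11/144)
j=2 picked index 1: u0 ∈ [-5/144, 13/144)
j=3 picked index 3: u0 ∈ [1/96, 13/96)
j=4 picked index 5: u0 ∈ [7/288, 25/288)
j=5 picked index 6: u0 ∈ [-7/288, 47/288)
j=6 picked index 8: u0 ∈ [5/96, 1/3)
j=7 picked index 8: u0 ∈ [-17/288, 2/9)
j=8 picked index 8: u0 ∈ [-49/288, 1/9)
intersection: [5/96, 11/144)

5/96 11/144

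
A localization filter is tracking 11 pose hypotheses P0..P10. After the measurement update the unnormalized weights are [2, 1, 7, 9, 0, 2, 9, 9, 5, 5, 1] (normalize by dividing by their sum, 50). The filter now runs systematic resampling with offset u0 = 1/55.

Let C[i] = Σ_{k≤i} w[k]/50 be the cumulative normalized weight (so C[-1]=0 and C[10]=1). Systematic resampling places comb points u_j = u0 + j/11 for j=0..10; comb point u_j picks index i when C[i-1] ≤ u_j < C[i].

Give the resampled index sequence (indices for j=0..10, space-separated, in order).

0 2 3 3 5 6 6 7 7 8 9

C = [1/25, 3/50, 1/5, 19/50, 19/50, 21/50, 3/5, 39/50, 22/25, 49/50, 1]
j=0: u_0=1/55 ∈ [0, 1/25) → index 0
j=1: u_1=6/55 ∈ [3/50, 1/5) → index 2
j=2: u_2=1/5 ∈ [1/5, 19/50) → index 3
j=3: u_3=16/55 ∈ [1/5, 19/50) → index 3
j=4: u_4=21/55 ∈ [19/50, 21/50) → index 5
j=5: u_5=26/55 ∈ [21/50, 3/5) → index 6
j=6: u_6=31/55 ∈ [21/50, 3/5) → index 6
j=7: u_7=36/55 ∈ [3/5, 39/50) → index 7
j=8: u_8=41/55 ∈ [3/5, 39/50) → index 7
j=9: u_9=46/55 ∈ [39/50, 22/25) → index 8
j=10: u_10=51/55 ∈ [22/25, 49/50) → index 9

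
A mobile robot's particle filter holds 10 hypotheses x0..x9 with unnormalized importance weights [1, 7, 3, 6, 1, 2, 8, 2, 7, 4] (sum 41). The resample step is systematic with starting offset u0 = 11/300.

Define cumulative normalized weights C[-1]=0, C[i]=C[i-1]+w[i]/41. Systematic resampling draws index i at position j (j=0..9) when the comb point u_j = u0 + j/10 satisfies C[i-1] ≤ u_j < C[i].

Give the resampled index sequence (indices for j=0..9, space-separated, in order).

1 1 2 3 4 6 6 8 8 9

C = [1/41, 8/41, 11/41, 17/41, 18/41, 20/41, 28/41, 30/41, 37/41, 1]
j=0: u_0=11/300 ∈ [1/41, 8/41) → index 1
j=1: u_1=41/300 ∈ [1/41, 8/41) → index 1
j=2: u_2=71/300 ∈ [8/41, 11/41) → index 2
j=3: u_3=101/300 ∈ [11/41, 17/41) → index 3
j=4: u_4=131/300 ∈ [17/41, 18/41) → index 4
j=5: u_5=161/300 ∈ [20/41, 28/41) → index 6
j=6: u_6=191/300 ∈ [20/41, 28/41) → index 6
j=7: u_7=221/300 ∈ [30/41, 37/41) → index 8
j=8: u_8=251/300 ∈ [30/41, 37/41) → index 8
j=9: u_9=281/300 ∈ [37/41, 1) → index 9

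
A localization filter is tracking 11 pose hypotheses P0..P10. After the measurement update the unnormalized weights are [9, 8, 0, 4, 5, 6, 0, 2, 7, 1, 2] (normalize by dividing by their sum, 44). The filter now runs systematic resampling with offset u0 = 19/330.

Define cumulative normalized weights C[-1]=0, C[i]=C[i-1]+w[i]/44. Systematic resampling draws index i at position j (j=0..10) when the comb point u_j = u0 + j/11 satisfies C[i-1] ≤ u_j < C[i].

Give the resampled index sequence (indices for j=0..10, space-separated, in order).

0 0 1 1 3 4 5 5 8 8 10

C = [9/44, 17/44, 17/44, 21/44, 13/22, 8/11, 8/11, 17/22, 41/44, 21/22, 1]
j=0: u_0=19/330 ∈ [0, 9/44) → index 0
j=1: u_1=49/330 ∈ [0, 9/44) → index 0
j=2: u_2=79/330 ∈ [9/44, 17/44) → index 1
j=3: u_3=109/330 ∈ [9/44, 17/44) → index 1
j=4: u_4=139/330 ∈ [17/44, 21/44) → index 3
j=5: u_5=169/330 ∈ [21/44, 13/22) → index 4
j=6: u_6=199/330 ∈ [13/22, 8/11) → index 5
j=7: u_7=229/330 ∈ [13/22, 8/11) → index 5
j=8: u_8=259/330 ∈ [17/22, 41/44) → index 8
j=9: u_9=289/330 ∈ [17/22, 41/44) → index 8
j=10: u_10=29/30 ∈ [21/22, 1) → index 10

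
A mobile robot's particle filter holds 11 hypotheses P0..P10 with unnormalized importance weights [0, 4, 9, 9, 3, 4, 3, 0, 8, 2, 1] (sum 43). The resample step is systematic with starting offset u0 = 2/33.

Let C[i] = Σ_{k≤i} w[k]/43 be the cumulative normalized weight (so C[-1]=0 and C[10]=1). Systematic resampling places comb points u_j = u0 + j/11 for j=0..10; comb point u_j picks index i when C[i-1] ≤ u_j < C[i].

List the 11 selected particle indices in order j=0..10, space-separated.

C = [0, 4/43, 13/43, 22/43, 25/43, 29/43, 32/43, 32/43, 40/43, 42/43, 1]
j=0: u_0=2/33 ∈ [0, 4/43) → index 1
j=1: u_1=5/33 ∈ [4/43, 13/43) → index 2
j=2: u_2=8/33 ∈ [4/43, 13/43) → index 2
j=3: u_3=1/3 ∈ [13/43, 22/43) → index 3
j=4: u_4=14/33 ∈ [13/43, 22/43) → index 3
j=5: u_5=17/33 ∈ [22/43, 25/43) → index 4
j=6: u_6=20/33 ∈ [25/43, 29/43) → index 5
j=7: u_7=23/33 ∈ [29/43, 32/43) → index 6
j=8: u_8=26/33 ∈ [32/43, 40/43) → index 8
j=9: u_9=29/33 ∈ [32/43, 40/43) → index 8
j=10: u_10=32/33 ∈ [40/43, 42/43) → index 9

1 2 2 3 3 4 5 6 8 8 9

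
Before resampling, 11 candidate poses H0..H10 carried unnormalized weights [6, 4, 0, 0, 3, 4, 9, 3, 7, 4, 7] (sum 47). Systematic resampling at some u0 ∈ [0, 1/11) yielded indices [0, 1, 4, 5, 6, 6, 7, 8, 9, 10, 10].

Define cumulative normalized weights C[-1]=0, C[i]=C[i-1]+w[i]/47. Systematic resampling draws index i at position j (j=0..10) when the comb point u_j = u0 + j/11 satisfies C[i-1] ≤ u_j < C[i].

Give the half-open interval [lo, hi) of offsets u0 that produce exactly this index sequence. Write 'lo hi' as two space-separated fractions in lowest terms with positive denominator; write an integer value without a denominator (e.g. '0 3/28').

C = [6/47, 10/47, 10/47, 10/47, 13/47, 17/47, 26/47, 29/47, 36/47, 40/47, 1]
j=0 picked index 0: u0 ∈ [0, 6/47)
j=1 picked index 1: u0 ∈ [19/517, 63/517)
j=2 picked index 4: u0 ∈ [16/517, 49/517)
j=3 picked index 5: u0 ∈ [2/517, 46/517)
j=4 picked index 6: u0 ∈ [-1/517, 98/517)
j=5 picked index 6: u0 ∈ [-48/517, 51/517)
j=6 picked index 7: u0 ∈ [4/517, 37/517)
j=7 picked index 8: u0 ∈ [-10/517, 67/517)
j=8 picked index 9: u0 ∈ [20/517, 64/517)
j=9 picked index 10: u0 ∈ [17/517, 2/11)
j=10 picked index 10: u0 ∈ [-30/517, 1/11)
intersection: [20/517, 37/517)

20/517 37/517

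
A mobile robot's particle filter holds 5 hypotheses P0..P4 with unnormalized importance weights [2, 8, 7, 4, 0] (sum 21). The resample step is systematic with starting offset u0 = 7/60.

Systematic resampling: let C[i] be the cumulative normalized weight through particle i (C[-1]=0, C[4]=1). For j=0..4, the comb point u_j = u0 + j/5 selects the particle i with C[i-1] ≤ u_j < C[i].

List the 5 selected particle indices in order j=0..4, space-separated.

C = [2/21, 10/21, 17/21, 1, 1]
j=0: u_0=7/60 ∈ [2/21, 10/21) → index 1
j=1: u_1=19/60 ∈ [2/21, 10/21) → index 1
j=2: u_2=31/60 ∈ [10/21, 17/21) → index 2
j=3: u_3=43/60 ∈ [10/21, 17/21) → index 2
j=4: u_4=11/12 ∈ [17/21, 1) → index 3

1 1 2 2 3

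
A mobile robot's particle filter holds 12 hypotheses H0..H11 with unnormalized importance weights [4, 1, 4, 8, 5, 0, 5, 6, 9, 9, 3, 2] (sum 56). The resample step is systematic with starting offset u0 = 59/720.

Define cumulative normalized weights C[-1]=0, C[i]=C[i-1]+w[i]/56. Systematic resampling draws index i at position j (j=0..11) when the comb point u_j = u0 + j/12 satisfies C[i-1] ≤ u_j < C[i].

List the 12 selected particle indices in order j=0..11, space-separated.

C = [1/14, 5/56, 9/56, 17/56, 11/28, 11/28, 27/56, 33/56, 3/4, 51/56, 27/28, 1]
j=0: u_0=59/720 ∈ [1/14, 5/56) → index 1
j=1: u_1=119/720 ∈ [9/56, 17/56) → index 3
j=2: u_2=179/720 ∈ [9/56, 17/56) → index 3
j=3: u_3=239/720 ∈ [17/56, 11/28) → index 4
j=4: u_4=299/720 ∈ [11/28, 27/56) → index 6
j=5: u_5=359/720 ∈ [27/56, 33/56) → index 7
j=6: u_6=419/720 ∈ [27/56, 33/56) → index 7
j=7: u_7=479/720 ∈ [33/56, 3/4) → index 8
j=8: u_8=539/720 ∈ [33/56, 3/4) → index 8
j=9: u_9=599/720 ∈ [3/4, 51/56) → index 9
j=10: u_10=659/720 ∈ [51/56, 27/28) → index 10
j=11: u_11=719/720 ∈ [27/28, 1) → index 11

1 3 3 4 6 7 7 8 8 9 10 11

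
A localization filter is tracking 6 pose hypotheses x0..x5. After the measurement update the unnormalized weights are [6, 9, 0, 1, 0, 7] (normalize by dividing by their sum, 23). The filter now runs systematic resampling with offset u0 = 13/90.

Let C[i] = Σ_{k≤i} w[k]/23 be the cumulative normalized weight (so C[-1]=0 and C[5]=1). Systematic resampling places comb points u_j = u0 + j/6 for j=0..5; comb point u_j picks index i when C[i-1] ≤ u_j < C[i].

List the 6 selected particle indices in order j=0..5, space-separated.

C = [6/23, 15/23, 15/23, 16/23, 16/23, 1]
j=0: u_0=13/90 ∈ [0, 6/23) → index 0
j=1: u_1=14/45 ∈ [6/23, 15/23) → index 1
j=2: u_2=43/90 ∈ [6/23, 15/23) → index 1
j=3: u_3=29/45 ∈ [6/23, 15/23) → index 1
j=4: u_4=73/90 ∈ [16/23, 1) → index 5
j=5: u_5=44/45 ∈ [16/23, 1) → index 5

0 1 1 1 5 5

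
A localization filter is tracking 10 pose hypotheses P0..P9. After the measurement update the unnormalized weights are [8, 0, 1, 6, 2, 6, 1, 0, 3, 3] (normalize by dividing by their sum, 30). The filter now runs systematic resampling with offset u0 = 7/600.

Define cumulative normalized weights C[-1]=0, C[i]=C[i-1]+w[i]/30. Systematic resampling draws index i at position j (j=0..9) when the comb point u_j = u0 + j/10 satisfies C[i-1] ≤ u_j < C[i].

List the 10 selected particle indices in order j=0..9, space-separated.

0 0 0 3 3 4 5 5 8 9

C = [4/15, 4/15, 3/10, 1/2, 17/30, 23/30, 4/5, 4/5, 9/10, 1]
j=0: u_0=7/600 ∈ [0, 4/15) → index 0
j=1: u_1=67/600 ∈ [0, 4/15) → index 0
j=2: u_2=127/600 ∈ [0, 4/15) → index 0
j=3: u_3=187/600 ∈ [3/10, 1/2) → index 3
j=4: u_4=247/600 ∈ [3/10, 1/2) → index 3
j=5: u_5=307/600 ∈ [1/2, 17/30) → index 4
j=6: u_6=367/600 ∈ [17/30, 23/30) → index 5
j=7: u_7=427/600 ∈ [17/30, 23/30) → index 5
j=8: u_8=487/600 ∈ [4/5, 9/10) → index 8
j=9: u_9=547/600 ∈ [9/10, 1) → index 9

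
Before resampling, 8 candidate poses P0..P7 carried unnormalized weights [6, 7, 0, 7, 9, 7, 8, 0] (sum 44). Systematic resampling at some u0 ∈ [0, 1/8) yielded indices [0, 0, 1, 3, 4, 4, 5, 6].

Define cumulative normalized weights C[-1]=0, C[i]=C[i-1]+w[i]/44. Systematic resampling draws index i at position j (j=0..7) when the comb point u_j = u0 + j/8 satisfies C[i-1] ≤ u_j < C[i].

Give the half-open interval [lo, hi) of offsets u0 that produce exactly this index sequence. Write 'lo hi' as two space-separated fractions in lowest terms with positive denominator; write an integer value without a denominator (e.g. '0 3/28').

0 1/88

C = [3/22, 13/44, 13/44, 5/11, 29/44, 9/11, 1, 1]
j=0 picked index 0: u0 ∈ [0, 3/22)
j=1 picked index 0: u0 ∈ [-1/8, 1/88)
j=2 picked index 1: u0 ∈ [-5/44, 1/22)
j=3 picked index 3: u0 ∈ [-7/88, 7/88)
j=4 picked index 4: u0 ∈ [-1/22, 7/44)
j=5 picked index 4: u0 ∈ [-15/88, 3/88)
j=6 picked index 5: u0 ∈ [-1/11, 3/44)
j=7 picked index 6: u0 ∈ [-5/88, 1/8)
intersection: [0, 1/88)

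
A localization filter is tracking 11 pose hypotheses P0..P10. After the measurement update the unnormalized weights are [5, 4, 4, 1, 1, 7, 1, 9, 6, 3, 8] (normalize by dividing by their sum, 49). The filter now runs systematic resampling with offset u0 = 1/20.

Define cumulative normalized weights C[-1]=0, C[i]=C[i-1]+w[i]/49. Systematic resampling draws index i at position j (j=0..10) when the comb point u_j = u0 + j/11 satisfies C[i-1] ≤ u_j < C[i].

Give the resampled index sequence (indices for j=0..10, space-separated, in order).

0 1 2 5 5 7 7 8 9 10 10

C = [5/49, 9/49, 13/49, 2/7, 15/49, 22/49, 23/49, 32/49, 38/49, 41/49, 1]
j=0: u_0=1/20 ∈ [0, 5/49) → index 0
j=1: u_1=31/220 ∈ [5/49, 9/49) → index 1
j=2: u_2=51/220 ∈ [9/49, 13/49) → index 2
j=3: u_3=71/220 ∈ [15/49, 22/49) → index 5
j=4: u_4=91/220 ∈ [15/49, 22/49) → index 5
j=5: u_5=111/220 ∈ [23/49, 32/49) → index 7
j=6: u_6=131/220 ∈ [23/49, 32/49) → index 7
j=7: u_7=151/220 ∈ [32/49, 38/49) → index 8
j=8: u_8=171/220 ∈ [38/49, 41/49) → index 9
j=9: u_9=191/220 ∈ [41/49, 1) → index 10
j=10: u_10=211/220 ∈ [41/49, 1) → index 10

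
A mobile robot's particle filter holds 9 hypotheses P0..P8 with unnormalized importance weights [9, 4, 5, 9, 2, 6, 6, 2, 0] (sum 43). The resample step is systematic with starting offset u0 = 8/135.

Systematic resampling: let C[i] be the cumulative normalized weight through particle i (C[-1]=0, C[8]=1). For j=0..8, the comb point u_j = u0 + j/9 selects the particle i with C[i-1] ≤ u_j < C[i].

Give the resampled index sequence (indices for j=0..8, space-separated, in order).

C = [9/43, 13/43, 18/43, 27/43, 29/43, 35/43, 41/43, 1, 1]
j=0: u_0=8/135 ∈ [0, 9/43) → index 0
j=1: u_1=23/135 ∈ [0, 9/43) → index 0
j=2: u_2=38/135 ∈ [9/43, 13/43) → index 1
j=3: u_3=53/135 ∈ [13/43, 18/43) → index 2
j=4: u_4=68/135 ∈ [18/43, 27/43) → index 3
j=5: u_5=83/135 ∈ [18/43, 27/43) → index 3
j=6: u_6=98/135 ∈ [29/43, 35/43) → index 5
j=7: u_7=113/135 ∈ [35/43, 41/43) → index 6
j=8: u_8=128/135 ∈ [35/43, 41/43) → index 6

0 0 1 2 3 3 5 6 6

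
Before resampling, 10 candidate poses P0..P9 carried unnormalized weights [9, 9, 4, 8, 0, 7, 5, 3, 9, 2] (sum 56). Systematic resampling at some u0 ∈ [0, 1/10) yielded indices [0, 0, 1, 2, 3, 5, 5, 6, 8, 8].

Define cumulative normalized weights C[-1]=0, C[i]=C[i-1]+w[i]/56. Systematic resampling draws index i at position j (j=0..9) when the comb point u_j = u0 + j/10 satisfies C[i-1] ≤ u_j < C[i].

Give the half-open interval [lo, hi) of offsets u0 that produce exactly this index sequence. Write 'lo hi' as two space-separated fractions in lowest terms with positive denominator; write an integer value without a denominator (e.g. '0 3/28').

C = [9/56, 9/28, 11/28, 15/28, 15/28, 37/56, 3/4, 45/56, 27/28, 1]
j=0 picked index 0: u0 ∈ [0, 9/56)
j=1 picked index 0: u0 ∈ [-1/10, 17/280)
j=2 picked index 1: u0 ∈ [-11/280, 17/140)
j=3 picked index 2: u0 ∈ [3/140, 13/140)
j=4 picked index 3: u0 ∈ [-1/140, 19/140)
j=5 picked index 5: u0 ∈ [1/28, 9/56)
j=6 picked index 5: u0 ∈ [-9/140, 17/280)
j=7 picked index 6: u0 ∈ [-11/280, 1/20)
j=8 picked index 8: u0 ∈ [1/280, 23/140)
j=9 picked index 8: u0 ∈ [-27/280, 9/140)
intersection: [1/28, 1/20)

1/28 1/20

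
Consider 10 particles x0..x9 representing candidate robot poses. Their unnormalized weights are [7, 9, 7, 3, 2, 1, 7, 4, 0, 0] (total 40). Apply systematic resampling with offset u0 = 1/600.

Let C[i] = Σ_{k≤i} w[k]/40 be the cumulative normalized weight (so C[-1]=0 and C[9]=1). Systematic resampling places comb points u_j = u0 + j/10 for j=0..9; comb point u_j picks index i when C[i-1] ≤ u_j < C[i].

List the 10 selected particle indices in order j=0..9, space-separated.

0 0 1 1 2 2 3 5 6 7

C = [7/40, 2/5, 23/40, 13/20, 7/10, 29/40, 9/10, 1, 1, 1]
j=0: u_0=1/600 ∈ [0, 7/40) → index 0
j=1: u_1=61/600 ∈ [0, 7/40) → index 0
j=2: u_2=121/600 ∈ [7/40, 2/5) → index 1
j=3: u_3=181/600 ∈ [7/40, 2/5) → index 1
j=4: u_4=241/600 ∈ [2/5, 23/40) → index 2
j=5: u_5=301/600 ∈ [2/5, 23/40) → index 2
j=6: u_6=361/600 ∈ [23/40, 13/20) → index 3
j=7: u_7=421/600 ∈ [7/10, 29/40) → index 5
j=8: u_8=481/600 ∈ [29/40, 9/10) → index 6
j=9: u_9=541/600 ∈ [9/10, 1) → index 7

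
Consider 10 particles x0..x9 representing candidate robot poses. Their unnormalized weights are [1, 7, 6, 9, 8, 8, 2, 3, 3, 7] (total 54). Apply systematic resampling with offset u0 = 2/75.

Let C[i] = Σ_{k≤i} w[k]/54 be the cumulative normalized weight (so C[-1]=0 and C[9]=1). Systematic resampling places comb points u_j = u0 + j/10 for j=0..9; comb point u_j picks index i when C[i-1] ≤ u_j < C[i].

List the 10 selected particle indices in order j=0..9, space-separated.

C = [1/54, 4/27, 7/27, 23/54, 31/54, 13/18, 41/54, 22/27, 47/54, 1]
j=0: u_0=2/75 ∈ [1/54, 4/27) → index 1
j=1: u_1=19/150 ∈ [1/54, 4/27) → index 1
j=2: u_2=17/75 ∈ [4/27, 7/27) → index 2
j=3: u_3=49/150 ∈ [7/27, 23/54) → index 3
j=4: u_4=32/75 ∈ [23/54, 31/54) → index 4
j=5: u_5=79/150 ∈ [23/54, 31/54) → index 4
j=6: u_6=47/75 ∈ [31/54, 13/18) → index 5
j=7: u_7=109/150 ∈ [13/18, 41/54) → index 6
j=8: u_8=62/75 ∈ [22/27, 47/54) → index 8
j=9: u_9=139/150 ∈ [47/54, 1) → index 9

1 1 2 3 4 4 5 6 8 9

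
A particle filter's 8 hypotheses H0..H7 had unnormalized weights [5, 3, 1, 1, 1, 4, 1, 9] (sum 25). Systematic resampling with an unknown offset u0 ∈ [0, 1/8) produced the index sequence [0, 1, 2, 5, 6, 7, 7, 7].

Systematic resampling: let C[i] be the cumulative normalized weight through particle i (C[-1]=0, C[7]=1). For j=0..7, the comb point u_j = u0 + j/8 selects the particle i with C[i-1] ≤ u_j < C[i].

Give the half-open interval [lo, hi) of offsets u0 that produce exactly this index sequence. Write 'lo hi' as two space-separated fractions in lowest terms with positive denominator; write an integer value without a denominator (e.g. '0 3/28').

1/10 11/100

C = [1/5, 8/25, 9/25, 2/5, 11/25, 3/5, 16/25, 1]
j=0 picked index 0: u0 ∈ [0, 1/5)
j=1 picked index 1: u0 ∈ [3/40, 39/200)
j=2 picked index 2: u0 ∈ [7/100, 11/100)
j=3 picked index 5: u0 ∈ [13/200, 9/40)
j=4 picked index 6: u0 ∈ [1/10, 7/50)
j=5 picked index 7: u0 ∈ [3/200, 3/8)
j=6 picked index 7: u0 ∈ [-11/100, 1/4)
j=7 picked index 7: u0 ∈ [-47/200, 1/8)
intersection: [1/10, 11/100)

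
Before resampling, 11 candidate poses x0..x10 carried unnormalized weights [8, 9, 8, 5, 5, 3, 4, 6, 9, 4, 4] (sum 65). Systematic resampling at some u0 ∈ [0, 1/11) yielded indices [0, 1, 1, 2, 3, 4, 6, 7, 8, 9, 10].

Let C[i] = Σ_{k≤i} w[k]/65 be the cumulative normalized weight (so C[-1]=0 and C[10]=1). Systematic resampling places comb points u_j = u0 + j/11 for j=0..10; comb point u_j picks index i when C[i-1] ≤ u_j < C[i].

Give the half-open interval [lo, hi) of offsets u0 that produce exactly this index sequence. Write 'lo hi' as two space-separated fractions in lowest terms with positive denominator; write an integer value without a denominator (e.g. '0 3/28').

42/715 57/715

C = [8/65, 17/65, 5/13, 6/13, 7/13, 38/65, 42/65, 48/65, 57/65, 61/65, 1]
j=0 picked index 0: u0 ∈ [0, 8/65)
j=1 picked index 1: u0 ∈ [23/715, 122/715)
j=2 picked index 1: u0 ∈ [-42/715, 57/715)
j=3 picked index 2: u0 ∈ [-8/715, 16/143)
j=4 picked index 3: u0 ∈ [3/143, 14/143)
j=5 picked index 4: u0 ∈ [1/143, 12/143)
j=6 picked index 6: u0 ∈ [28/715, 72/715)
j=7 picked index 7: u0 ∈ [7/715, 73/715)
j=8 picked index 8: u0 ∈ [8/715, 107/715)
j=9 picked index 9: u0 ∈ [42/715, 86/715)
j=10 picked index 10: u0 ∈ [21/715, 1/11)
intersection: [42/715, 57/715)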